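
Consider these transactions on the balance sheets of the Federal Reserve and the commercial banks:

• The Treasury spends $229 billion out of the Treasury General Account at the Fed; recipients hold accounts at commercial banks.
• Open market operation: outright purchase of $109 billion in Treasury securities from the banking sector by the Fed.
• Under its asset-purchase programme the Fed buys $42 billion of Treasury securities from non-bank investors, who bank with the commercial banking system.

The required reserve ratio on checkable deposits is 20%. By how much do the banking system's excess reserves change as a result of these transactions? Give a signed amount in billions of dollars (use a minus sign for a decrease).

Government spending $229 billion: reserves +$229B, deposits +$229B.
OMO purchase (from banks) $109 billion: reserves +$109B, deposits 0.
Asset purchase (from non-banks) $42 billion: reserves +$42B, deposits +$42B.
Totals: Δreserves = +$380B, Δdeposits = +$271B.
Δrequired reserves = 20% × +$271B = +$54.2B.
Δexcess reserves = Δreserves − Δrequired = +$380B − (+$54.2B) = +$325.8 billion.

+$325.8 billion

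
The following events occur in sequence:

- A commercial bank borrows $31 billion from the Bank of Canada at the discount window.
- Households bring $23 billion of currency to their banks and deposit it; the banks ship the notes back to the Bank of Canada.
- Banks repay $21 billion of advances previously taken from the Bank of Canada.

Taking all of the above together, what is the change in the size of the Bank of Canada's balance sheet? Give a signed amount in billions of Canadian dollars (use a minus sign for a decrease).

+$10 billion

Bank of Canada balance sheet:
  Assets:      Loans to banks +$10B
  Liabilities: Bank reserves +$33B, Currency in circulation −$23B
Commercial banking system:
  Assets:      Reserves at CB +$33B
  Liabilities: Checkable deposits +$23B, Borrowings from CB +$10B
Change in total Bank of Canada assets = +$10 billion.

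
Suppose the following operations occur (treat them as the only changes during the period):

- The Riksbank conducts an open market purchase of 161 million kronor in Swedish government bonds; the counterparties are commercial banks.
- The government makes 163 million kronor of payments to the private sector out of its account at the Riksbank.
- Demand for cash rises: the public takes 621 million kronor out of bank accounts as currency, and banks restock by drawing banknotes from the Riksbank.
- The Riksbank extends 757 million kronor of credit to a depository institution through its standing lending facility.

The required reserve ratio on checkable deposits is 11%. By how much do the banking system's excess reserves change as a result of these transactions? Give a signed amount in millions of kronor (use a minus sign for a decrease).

OMO purchase (from banks) 161 million kronor: reserves +161M, deposits 0.
Government spending 163 million kronor: reserves +163M, deposits +163M.
Currency withdrawal 621 million kronor: reserves −621M, deposits −621M.
Discount-window loan 757 million kronor: reserves +757M, deposits 0.
Totals: Δreserves = +460M, Δdeposits = −458M.
Δrequired reserves = 11% × −458M = −50.38M.
Δexcess reserves = Δreserves − Δrequired = +460M − (−50.38M) = +510.38 million.

+510.38 million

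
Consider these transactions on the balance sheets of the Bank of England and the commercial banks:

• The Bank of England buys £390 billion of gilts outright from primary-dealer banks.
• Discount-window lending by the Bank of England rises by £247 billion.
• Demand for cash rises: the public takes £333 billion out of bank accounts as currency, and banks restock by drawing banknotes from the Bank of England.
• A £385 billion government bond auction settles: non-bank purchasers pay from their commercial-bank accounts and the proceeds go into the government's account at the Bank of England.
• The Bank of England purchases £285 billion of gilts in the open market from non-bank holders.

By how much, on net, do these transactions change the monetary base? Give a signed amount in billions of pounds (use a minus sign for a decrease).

Bank of England balance sheet:
  Assets:      Securities +£675B, Loans to banks +£247B
  Liabilities: Bank reserves +£204B, Currency in circulation +£333B, Government deposits +£385B
Monetary base = currency + reserves: +£333B + (+£204B) = +£537 billion.

+£537 billion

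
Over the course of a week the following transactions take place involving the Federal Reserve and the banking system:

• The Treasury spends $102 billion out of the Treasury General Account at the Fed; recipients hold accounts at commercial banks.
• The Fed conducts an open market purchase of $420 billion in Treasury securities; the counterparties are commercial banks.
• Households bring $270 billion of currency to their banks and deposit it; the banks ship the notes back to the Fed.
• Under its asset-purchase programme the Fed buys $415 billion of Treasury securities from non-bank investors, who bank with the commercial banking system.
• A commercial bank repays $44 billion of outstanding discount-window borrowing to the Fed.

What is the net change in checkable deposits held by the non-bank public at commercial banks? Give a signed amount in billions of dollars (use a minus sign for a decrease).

Fed balance sheet:
  Assets:      Securities +$835B, Loans to banks −$44B
  Liabilities: Bank reserves +$1163B, Currency in circulation −$270B, Government deposits −$102B
Commercial banking system:
  Assets:      Reserves at CB +$1163B, Securities −$420B
  Liabilities: Checkable deposits +$787B, Borrowings from CB −$44B
So the change in checkable deposits held by the non-bank public at commercial banks is +$787 billion.

+$787 billion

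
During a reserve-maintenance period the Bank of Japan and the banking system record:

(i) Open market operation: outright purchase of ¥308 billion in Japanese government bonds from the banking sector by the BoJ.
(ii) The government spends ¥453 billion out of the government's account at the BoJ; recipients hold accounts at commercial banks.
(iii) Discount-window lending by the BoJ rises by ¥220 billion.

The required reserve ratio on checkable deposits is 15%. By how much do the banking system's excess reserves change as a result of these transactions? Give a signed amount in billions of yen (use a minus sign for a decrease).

OMO purchase (from banks) ¥308 billion: reserves +¥308B, deposits 0.
Government spending ¥453 billion: reserves +¥453B, deposits +¥453B.
Discount-window loan ¥220 billion: reserves +¥220B, deposits 0.
Totals: Δreserves = +¥981B, Δdeposits = +¥453B.
Δrequired reserves = 15% × +¥453B = +¥67.95B.
Δexcess reserves = Δreserves − Δrequired = +¥981B − (+¥67.95B) = +¥913.05 billion.

+¥913.05 billion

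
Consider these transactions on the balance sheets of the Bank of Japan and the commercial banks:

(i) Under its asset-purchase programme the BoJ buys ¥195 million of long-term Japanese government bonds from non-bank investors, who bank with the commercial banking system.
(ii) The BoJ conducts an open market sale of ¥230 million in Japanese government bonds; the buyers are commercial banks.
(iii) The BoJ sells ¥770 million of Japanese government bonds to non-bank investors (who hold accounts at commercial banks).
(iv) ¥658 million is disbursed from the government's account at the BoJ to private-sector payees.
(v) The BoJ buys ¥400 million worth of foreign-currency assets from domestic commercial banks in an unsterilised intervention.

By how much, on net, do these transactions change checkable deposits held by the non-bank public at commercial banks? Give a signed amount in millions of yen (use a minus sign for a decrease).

BoJ balance sheet:
  Assets:      Securities −¥805M, Foreign assets +¥400M
  Liabilities: Bank reserves +¥253M, Government deposits −¥658M
Commercial banking system:
  Assets:      Reserves at CB +¥253M, Securities +¥230M, Foreign assets −¥400M
  Liabilities: Checkable deposits +¥83M
So the change in checkable deposits held by the non-bank public at commercial banks is +¥83 million.

+¥83 million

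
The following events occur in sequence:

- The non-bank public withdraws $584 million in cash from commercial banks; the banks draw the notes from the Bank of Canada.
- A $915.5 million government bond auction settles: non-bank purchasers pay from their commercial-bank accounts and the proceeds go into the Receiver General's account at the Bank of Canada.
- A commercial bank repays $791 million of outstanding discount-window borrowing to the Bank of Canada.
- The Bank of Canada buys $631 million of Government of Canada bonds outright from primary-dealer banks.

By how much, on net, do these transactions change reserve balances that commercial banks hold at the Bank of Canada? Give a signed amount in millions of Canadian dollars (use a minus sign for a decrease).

-$1659.5 million

Bank of Canada balance sheet:
  Assets:      Securities +$631M, Loans to banks −$791M
  Liabilities: Bank reserves −$1659.5M, Currency in circulation +$584M, Government deposits +$915.5M
Commercial banking system:
  Assets:      Reserves at CB −$1659.5M, Securities −$631M
  Liabilities: Checkable deposits −$1499.5M, Borrowings from CB −$791M
So the change in reserve balances that commercial banks hold at the Bank of Canada is -$1659.5 million.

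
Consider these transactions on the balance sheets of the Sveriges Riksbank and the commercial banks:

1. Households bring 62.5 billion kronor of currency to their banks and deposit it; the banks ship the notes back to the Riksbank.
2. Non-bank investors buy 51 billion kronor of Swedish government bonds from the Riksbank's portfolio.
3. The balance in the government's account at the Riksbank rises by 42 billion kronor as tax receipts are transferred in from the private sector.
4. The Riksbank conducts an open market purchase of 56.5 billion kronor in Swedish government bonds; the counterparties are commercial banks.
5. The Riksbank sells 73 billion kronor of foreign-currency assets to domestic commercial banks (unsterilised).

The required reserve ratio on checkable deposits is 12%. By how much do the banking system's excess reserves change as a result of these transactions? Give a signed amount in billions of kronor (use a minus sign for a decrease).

-43.34 billion

Currency deposit 62.5 billion kronor: reserves +62.5B, deposits +62.5B.
Asset sale (to non-banks) 51 billion kronor: reserves −51B, deposits −51B.
Government account inflow 42 billion kronor: reserves −42B, deposits −42B.
OMO purchase (from banks) 56.5 billion kronor: reserves +56.5B, deposits 0.
FX sale 73 billion kronor: reserves −73B, deposits 0.
Totals: Δreserves = −47B, Δdeposits = −30.5B.
Δrequired reserves = 12% × −30.5B = −3.66B.
Δexcess reserves = Δreserves − Δrequired = −47B − (−3.66B) = -43.34 billion.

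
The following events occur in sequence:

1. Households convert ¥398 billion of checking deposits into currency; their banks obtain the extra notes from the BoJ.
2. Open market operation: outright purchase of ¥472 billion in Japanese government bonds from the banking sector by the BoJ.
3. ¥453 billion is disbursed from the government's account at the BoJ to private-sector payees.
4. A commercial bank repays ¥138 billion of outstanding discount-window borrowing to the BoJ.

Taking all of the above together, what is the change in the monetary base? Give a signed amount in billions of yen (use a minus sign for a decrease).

Currency withdrawal ¥398 billion: just a shift between currency and reserves — both are base money → 0.
OMO purchase (from banks) ¥472 billion: BoJ balance sheet expands → +¥472B.
Government spending ¥453 billion: a non-base liability converts back to reserves → +¥453B.
Discount-window repayment ¥138 billion: BoJ balance sheet contracts → −¥138B.
Net: 0 + 472 + 453 − 138 = +¥787 billion.

+¥787 billion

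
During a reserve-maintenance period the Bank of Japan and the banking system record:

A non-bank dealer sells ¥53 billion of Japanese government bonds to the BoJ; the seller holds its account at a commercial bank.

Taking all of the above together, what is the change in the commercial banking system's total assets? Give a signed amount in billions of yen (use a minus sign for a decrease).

BoJ balance sheet:
  Assets:      Securities +¥53B
  Liabilities: Bank reserves +¥53B
Commercial banking system:
  Assets:      Reserves at CB +¥53B
  Liabilities: Checkable deposits +¥53B
Change in total bank assets = +¥53 billion.

+¥53 billion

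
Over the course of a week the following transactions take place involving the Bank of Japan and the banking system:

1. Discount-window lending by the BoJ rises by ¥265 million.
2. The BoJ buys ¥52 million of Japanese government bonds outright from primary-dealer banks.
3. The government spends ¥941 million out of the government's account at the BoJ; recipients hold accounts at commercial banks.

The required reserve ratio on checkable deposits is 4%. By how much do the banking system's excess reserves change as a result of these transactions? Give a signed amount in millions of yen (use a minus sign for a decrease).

Discount-window loan ¥265 million: reserves +¥265M, deposits 0.
OMO purchase (from banks) ¥52 million: reserves +¥52M, deposits 0.
Government spending ¥941 million: reserves +¥941M, deposits +¥941M.
Totals: Δreserves = +¥1258M, Δdeposits = +¥941M.
Δrequired reserves = 4% × +¥941M = +¥37.64M.
Δexcess reserves = Δreserves − Δrequired = +¥1258M − (+¥37.64M) = +¥1220.36 million.

+¥1220.36 million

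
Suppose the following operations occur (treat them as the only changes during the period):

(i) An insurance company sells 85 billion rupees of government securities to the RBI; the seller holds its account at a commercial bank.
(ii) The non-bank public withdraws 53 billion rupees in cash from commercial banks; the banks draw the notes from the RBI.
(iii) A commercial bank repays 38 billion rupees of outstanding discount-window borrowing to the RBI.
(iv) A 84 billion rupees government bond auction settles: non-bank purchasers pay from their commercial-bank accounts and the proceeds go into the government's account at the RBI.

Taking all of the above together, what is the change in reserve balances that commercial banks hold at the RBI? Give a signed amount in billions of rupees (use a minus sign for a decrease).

-90 billion

RBI balance sheet:
  Assets:      Securities +85B, Loans to banks −38B
  Liabilities: Bank reserves −90B, Currency in circulation +53B, Government deposits +84B
Commercial banking system:
  Assets:      Reserves at CB −90B
  Liabilities: Checkable deposits −52B, Borrowings from CB −38B
So the change in reserve balances that commercial banks hold at the RBI is -90 billion.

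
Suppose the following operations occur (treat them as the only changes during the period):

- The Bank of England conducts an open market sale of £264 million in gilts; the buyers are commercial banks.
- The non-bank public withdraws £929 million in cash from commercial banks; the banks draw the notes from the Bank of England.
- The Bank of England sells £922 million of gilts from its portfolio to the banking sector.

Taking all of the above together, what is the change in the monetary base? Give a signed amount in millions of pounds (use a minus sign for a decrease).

OMO sale (to banks) £264 million: Bank of England balance sheet contracts → −£264M.
Currency withdrawal £929 million: just a shift between currency and reserves — both are base money → 0.
OMO sale (to banks) £922 million: Bank of England balance sheet contracts → −£922M.
Net: −264 + 0 − 922 = -£1186 million.

-£1186 million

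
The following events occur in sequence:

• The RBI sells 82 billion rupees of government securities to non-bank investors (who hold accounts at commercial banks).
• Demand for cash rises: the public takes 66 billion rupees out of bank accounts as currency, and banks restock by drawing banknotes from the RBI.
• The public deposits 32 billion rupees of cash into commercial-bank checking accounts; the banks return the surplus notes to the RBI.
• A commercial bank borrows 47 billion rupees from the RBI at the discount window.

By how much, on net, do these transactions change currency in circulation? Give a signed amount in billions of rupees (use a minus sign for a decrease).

RBI balance sheet:
  Assets:      Securities −82B, Loans to banks +47B
  Liabilities: Bank reserves −69B, Currency in circulation +34B
So the change in currency in circulation is +34 billion.

+34 billion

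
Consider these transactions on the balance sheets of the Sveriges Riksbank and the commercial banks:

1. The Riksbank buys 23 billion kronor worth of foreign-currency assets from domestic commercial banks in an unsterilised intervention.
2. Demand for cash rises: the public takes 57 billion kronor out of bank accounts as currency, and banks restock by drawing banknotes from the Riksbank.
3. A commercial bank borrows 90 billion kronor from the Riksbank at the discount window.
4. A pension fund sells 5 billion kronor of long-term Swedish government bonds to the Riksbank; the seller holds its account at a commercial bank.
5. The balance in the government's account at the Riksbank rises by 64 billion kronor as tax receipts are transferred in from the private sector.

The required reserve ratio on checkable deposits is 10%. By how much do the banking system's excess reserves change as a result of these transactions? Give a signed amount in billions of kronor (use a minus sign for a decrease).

FX purchase 23 billion kronor: reserves +23B, deposits 0.
Currency withdrawal 57 billion kronor: reserves −57B, deposits −57B.
Discount-window loan 90 billion kronor: reserves +90B, deposits 0.
Asset purchase (from non-banks) 5 billion kronor: reserves +5B, deposits +5B.
Government account inflow 64 billion kronor: reserves −64B, deposits −64B.
Totals: Δreserves = −3B, Δdeposits = −116B.
Δrequired reserves = 10% × −116B = −11.6B.
Δexcess reserves = Δreserves − Δrequired = −3B − (−11.6B) = +8.6 billion.

+8.6 billion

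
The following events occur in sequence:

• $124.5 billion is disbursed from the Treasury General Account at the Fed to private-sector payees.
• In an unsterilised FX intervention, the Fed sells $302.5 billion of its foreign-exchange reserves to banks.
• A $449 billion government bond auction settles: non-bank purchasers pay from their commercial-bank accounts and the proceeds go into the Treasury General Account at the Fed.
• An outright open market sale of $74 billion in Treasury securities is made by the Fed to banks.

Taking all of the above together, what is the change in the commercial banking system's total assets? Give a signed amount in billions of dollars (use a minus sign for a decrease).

-$324.5 billion

Fed balance sheet:
  Assets:      Securities −$74B, Foreign assets −$302.5B
  Liabilities: Bank reserves −$701B, Government deposits +$324.5B
Commercial banking system:
  Assets:      Reserves at CB −$701B, Securities +$74B, Foreign assets +$302.5B
  Liabilities: Checkable deposits −$324.5B
Change in total bank assets = -$324.5 billion.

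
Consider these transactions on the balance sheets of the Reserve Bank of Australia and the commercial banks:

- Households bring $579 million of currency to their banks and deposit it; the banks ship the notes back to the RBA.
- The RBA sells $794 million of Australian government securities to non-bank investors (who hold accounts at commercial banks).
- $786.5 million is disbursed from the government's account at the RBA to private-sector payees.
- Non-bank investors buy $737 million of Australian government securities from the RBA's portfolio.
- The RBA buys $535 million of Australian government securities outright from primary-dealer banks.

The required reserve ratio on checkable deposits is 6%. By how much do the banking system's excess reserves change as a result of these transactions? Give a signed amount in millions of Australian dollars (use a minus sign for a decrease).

+$379.43 million

Currency deposit $579 million: reserves +$579M, deposits +$579M.
Asset sale (to non-banks) $794 million: reserves −$794M, deposits −$794M.
Government spending $786.5 million: reserves +$786.5M, deposits +$786.5M.
Asset sale (to non-banks) $737 million: reserves −$737M, deposits −$737M.
OMO purchase (from banks) $535 million: reserves +$535M, deposits 0.
Totals: Δreserves = +$369.5M, Δdeposits = −$165.5M.
Δrequired reserves = 6% × −$165.5M = −$9.93M.
Δexcess reserves = Δreserves − Δrequired = +$369.5M − (−$9.93M) = +$379.43 million.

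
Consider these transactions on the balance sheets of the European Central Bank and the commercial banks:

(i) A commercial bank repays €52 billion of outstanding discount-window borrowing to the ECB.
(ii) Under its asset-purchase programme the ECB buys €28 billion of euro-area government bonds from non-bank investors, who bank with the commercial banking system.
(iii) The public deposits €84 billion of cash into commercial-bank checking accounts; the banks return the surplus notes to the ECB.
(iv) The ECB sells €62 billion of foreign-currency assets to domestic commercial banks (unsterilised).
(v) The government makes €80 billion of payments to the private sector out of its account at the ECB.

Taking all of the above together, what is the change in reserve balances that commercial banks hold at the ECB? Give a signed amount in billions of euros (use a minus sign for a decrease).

Discount-window repayment €52 billion: repayment is debited from reserves → −€52B.
Asset purchase (from non-banks) €28 billion: the ECB pays by crediting reserve accounts → +€28B.
Currency deposit €84 billion: returned notes are swapped for reserve credit → +€84B.
FX sale €62 billion: the buying banks pay out of their reserve balances → −€62B.
Government spending €80 billion: government payments flow into bank reserve accounts → +€80B.
Net: −52 + 28 + 84 − 62 + 80 = +€78 billion.

+€78 billion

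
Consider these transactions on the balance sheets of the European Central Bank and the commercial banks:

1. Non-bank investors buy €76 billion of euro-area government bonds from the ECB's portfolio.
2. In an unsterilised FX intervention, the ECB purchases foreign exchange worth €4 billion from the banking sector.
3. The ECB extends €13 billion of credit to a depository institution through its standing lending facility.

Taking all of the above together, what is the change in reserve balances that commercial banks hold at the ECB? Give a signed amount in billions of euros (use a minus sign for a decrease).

-€59 billion

ECB balance sheet:
  Assets:      Securities −€76B, Loans to banks +€13B, Foreign assets +€4B
  Liabilities: Bank reserves −€59B
So the change in reserve balances that commercial banks hold at the ECB is -€59 billion.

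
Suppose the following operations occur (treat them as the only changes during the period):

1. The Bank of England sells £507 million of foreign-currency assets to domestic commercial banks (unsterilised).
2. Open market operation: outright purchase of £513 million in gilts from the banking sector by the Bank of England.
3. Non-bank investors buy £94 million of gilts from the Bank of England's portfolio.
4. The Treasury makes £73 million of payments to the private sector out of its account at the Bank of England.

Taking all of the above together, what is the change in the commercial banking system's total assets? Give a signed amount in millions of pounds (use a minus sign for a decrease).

-£21 million

Bank of England balance sheet:
  Assets:      Securities +£419M, Foreign assets −£507M
  Liabilities: Bank reserves −£15M, Government deposits −£73M
Commercial banking system:
  Assets:      Reserves at CB −£15M, Securities −£513M, Foreign assets +£507M
  Liabilities: Checkable deposits −£21M
Change in total bank assets = -£21 million.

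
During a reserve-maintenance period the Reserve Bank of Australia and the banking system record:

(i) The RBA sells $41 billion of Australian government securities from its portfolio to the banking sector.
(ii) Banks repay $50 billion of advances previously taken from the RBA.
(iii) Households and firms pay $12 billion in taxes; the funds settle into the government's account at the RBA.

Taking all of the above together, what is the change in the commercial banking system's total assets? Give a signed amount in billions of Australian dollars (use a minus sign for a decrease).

OMO sale (to banks) $41 billion: just an asset swap on bank balance sheets → 0.
Discount-window repayment $50 billion: bank balance sheets shrink → −$50B.
Government account inflow $12 billion: bank balance sheets shrink → −$12B.
Net: 0 − 50 − 12 = -$62 billion.

-$62 billion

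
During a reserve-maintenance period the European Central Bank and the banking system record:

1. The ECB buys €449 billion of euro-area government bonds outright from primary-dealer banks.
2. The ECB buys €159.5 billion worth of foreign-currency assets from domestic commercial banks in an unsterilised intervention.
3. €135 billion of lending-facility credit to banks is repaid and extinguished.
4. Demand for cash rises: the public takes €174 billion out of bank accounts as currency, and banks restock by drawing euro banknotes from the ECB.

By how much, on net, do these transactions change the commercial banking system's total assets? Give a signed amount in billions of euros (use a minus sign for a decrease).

-€309 billion

OMO purchase (from banks) €449 billion: just an asset swap on bank balance sheets → 0.
FX purchase €159.5 billion: just an asset swap on bank balance sheets → 0.
Discount-window repayment €135 billion: bank balance sheets shrink → −€135B.
Currency withdrawal €174 billion: bank balance sheets shrink → −€174B.
Net: 0 + 0 − 135 − 174 = -€309 billion.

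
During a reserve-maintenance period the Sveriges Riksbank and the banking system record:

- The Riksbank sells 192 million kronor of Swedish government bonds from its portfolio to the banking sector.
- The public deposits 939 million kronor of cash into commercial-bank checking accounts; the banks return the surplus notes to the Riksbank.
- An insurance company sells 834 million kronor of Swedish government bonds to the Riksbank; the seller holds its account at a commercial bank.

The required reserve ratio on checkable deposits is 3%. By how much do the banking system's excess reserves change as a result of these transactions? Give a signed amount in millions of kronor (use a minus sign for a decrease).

OMO sale (to banks) 192 million kronor: reserves −192M, deposits 0.
Currency deposit 939 million kronor: reserves +939M, deposits +939M.
Asset purchase (from non-banks) 834 million kronor: reserves +834M, deposits +834M.
Totals: Δreserves = +1581M, Δdeposits = +1773M.
Δrequired reserves = 3% × +1773M = +53.19M.
Δexcess reserves = Δreserves − Δrequired = +1581M − (+53.19M) = +1527.81 million.

+1527.81 million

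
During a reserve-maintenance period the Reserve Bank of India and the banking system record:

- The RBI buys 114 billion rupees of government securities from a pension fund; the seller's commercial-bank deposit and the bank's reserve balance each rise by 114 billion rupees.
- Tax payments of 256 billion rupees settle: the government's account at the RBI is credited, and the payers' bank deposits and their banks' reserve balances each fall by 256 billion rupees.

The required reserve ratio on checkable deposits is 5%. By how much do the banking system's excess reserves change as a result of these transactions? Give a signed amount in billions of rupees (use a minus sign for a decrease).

Asset purchase (from non-banks) 114 billion rupees: reserves +114B, deposits +114B.
Government account inflow 256 billion rupees: reserves −256B, deposits −256B.
Totals: Δreserves = −142B, Δdeposits = −142B.
Δrequired reserves = 5% × −142B = −7.1B.
Δexcess reserves = Δreserves − Δrequired = −142B − (−7.1B) = -134.9 billion.

-134.9 billion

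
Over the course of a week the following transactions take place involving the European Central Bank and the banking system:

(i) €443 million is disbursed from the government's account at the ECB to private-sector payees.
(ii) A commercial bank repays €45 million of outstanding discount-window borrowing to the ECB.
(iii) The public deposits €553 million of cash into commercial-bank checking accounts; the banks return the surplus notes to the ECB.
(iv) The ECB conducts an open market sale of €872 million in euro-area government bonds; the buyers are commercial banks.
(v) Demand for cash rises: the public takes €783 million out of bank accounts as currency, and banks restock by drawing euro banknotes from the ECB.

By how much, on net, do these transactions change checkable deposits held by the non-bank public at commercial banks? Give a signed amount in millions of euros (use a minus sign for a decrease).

+€213 million

ECB balance sheet:
  Assets:      Securities −€872M, Loans to banks −€45M
  Liabilities: Bank reserves −€704M, Currency in circulation +€230M, Government deposits −€443M
Commercial banking system:
  Assets:      Reserves at CB −€704M, Securities +€872M
  Liabilities: Checkable deposits +€213M, Borrowings from CB −€45M
So the change in checkable deposits held by the non-bank public at commercial banks is +€213 million.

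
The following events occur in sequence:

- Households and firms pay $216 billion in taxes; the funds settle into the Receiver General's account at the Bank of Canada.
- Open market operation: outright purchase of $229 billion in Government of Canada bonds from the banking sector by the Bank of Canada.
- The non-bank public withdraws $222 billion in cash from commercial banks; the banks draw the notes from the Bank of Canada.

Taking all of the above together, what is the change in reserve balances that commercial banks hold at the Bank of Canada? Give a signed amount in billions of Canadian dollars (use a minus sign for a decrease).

-$209 billion

Bank of Canada balance sheet:
  Assets:      Securities +$229B
  Liabilities: Bank reserves −$209B, Currency in circulation +$222B, Government deposits +$216B
So the change in reserve balances that commercial banks hold at the Bank of Canada is -$209 billion.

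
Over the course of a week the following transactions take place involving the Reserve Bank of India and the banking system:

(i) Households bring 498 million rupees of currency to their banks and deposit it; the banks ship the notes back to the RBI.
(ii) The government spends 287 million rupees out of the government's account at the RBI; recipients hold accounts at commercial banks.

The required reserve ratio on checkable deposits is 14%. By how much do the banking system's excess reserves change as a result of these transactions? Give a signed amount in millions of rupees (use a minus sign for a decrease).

Currency deposit 498 million rupees: reserves +498M, deposits +498M.
Government spending 287 million rupees: reserves +287M, deposits +287M.
Totals: Δreserves = +785M, Δdeposits = +785M.
Δrequired reserves = 14% × +785M = +109.9M.
Δexcess reserves = Δreserves − Δrequired = +785M − (+109.9M) = +675.1 million.

+675.1 million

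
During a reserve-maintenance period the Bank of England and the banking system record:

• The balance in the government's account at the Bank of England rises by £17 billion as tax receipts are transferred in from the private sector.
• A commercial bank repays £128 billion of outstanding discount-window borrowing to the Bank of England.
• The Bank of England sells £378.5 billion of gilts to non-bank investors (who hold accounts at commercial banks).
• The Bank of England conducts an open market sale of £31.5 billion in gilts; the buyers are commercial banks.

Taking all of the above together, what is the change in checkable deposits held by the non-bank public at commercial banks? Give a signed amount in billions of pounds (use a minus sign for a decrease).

-£395.5 billion

Bank of England balance sheet:
  Assets:      Securities −£410B, Loans to banks −£128B
  Liabilities: Bank reserves −£555B, Government deposits +£17B
Commercial banking system:
  Assets:      Reserves at CB −£555B, Securities +£31.5B
  Liabilities: Checkable deposits −£395.5B, Borrowings from CB −£128B
So the change in checkable deposits held by the non-bank public at commercial banks is -£395.5 billion.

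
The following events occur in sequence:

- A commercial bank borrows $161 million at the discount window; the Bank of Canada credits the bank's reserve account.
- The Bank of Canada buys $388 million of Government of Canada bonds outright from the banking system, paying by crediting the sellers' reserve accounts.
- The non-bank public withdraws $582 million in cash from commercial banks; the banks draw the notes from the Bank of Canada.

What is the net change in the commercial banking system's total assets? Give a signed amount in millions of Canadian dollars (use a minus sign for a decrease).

Discount-window loan $161 million: bank balance sheets expand → +$161M.
OMO purchase (from banks) $388 million: just an asset swap on bank balance sheets → 0.
Currency withdrawal $582 million: bank balance sheets shrink → −$582M.
Net: 161 + 0 − 582 = -$421 million.

-$421 million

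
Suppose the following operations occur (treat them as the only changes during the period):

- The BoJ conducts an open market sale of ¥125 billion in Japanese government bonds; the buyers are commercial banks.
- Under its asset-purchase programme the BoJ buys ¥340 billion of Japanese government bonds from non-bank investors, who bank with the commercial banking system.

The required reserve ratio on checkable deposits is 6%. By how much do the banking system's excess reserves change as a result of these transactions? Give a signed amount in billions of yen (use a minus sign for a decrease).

+¥194.6 billion

OMO sale (to banks) ¥125 billion: reserves −¥125B, deposits 0.
Asset purchase (from non-banks) ¥340 billion: reserves +¥340B, deposits +¥340B.
Totals: Δreserves = +¥215B, Δdeposits = +¥340B.
Δrequired reserves = 6% × +¥340B = +¥20.4B.
Δexcess reserves = Δreserves − Δrequired = +¥215B − (+¥20.4B) = +¥194.6 billion.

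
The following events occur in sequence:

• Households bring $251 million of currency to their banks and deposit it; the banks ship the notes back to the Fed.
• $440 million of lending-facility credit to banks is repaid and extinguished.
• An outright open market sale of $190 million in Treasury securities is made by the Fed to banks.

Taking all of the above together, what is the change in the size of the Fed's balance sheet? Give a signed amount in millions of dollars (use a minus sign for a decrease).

-$630 million

Fed balance sheet:
  Assets:      Securities −$190M, Loans to banks −$440M
  Liabilities: Bank reserves −$379M, Currency in circulation −$251M
Commercial banking system:
  Assets:      Reserves at CB −$379M, Securities +$190M
  Liabilities: Checkable deposits +$251M, Borrowings from CB −$440M
Change in total Fed assets = -$630 million.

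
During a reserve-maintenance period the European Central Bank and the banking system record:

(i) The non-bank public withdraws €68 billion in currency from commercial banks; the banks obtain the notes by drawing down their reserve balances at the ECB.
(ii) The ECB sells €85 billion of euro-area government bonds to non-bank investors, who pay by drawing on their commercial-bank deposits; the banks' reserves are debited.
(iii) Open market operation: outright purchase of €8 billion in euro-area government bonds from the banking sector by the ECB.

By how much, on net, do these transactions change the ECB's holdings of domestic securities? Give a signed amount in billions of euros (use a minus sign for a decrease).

Currency withdrawal €68 billion: the ECB's securities portfolio is untouched → 0.
Asset sale (to non-banks) €85 billion: securities removed from the ECB's portfolio → −€85B.
OMO purchase (from banks) €8 billion: securities added to the ECB's portfolio → +€8B.
Net: 0 − 85 + 8 = -€77 billion.

-€77 billion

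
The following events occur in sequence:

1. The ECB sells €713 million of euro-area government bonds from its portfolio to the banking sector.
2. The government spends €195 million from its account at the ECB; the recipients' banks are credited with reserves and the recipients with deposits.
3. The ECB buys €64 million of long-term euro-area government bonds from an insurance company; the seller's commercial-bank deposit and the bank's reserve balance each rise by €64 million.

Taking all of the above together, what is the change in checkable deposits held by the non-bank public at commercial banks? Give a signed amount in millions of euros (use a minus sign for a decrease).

OMO sale (to banks) €713 million: the counterparty is a bank, so public deposits are unchanged → 0.
Government spending €195 million: non-bank counterparties' bank balances rise → +€195M.
Asset purchase (from non-banks) €64 million: non-bank counterparties' bank balances rise → +€64M.
Net: 0 + 195 + 64 = +€259 million.

+€259 million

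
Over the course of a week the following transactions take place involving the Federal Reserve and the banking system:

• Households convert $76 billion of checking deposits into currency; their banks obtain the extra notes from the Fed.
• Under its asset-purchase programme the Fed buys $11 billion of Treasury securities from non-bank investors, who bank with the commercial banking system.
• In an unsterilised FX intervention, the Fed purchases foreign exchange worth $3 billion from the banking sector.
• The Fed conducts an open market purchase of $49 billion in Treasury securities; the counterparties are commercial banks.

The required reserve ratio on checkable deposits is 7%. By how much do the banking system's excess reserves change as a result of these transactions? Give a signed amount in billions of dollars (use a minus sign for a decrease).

-$8.45 billion

Currency withdrawal $76 billion: reserves −$76B, deposits −$76B.
Asset purchase (from non-banks) $11 billion: reserves +$11B, deposits +$11B.
FX purchase $3 billion: reserves +$3B, deposits 0.
OMO purchase (from banks) $49 billion: reserves +$49B, deposits 0.
Totals: Δreserves = −$13B, Δdeposits = −$65B.
Δrequired reserves = 7% × −$65B = −$4.55B.
Δexcess reserves = Δreserves − Δrequired = −$13B − (−$4.55B) = -$8.45 billion.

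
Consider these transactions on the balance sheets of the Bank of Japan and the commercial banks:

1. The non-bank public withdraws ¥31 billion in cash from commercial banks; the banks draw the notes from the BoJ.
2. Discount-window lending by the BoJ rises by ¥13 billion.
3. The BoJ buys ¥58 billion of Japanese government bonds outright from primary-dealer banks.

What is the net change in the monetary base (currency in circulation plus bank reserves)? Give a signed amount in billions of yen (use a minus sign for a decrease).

Currency withdrawal ¥31 billion: just a shift between currency and reserves — both are base money → 0.
Discount-window loan ¥13 billion: BoJ balance sheet expands → +¥13B.
OMO purchase (from banks) ¥58 billion: BoJ balance sheet expands → +¥58B.
Net: 0 + 13 + 58 = +¥71 billion.

+¥71 billion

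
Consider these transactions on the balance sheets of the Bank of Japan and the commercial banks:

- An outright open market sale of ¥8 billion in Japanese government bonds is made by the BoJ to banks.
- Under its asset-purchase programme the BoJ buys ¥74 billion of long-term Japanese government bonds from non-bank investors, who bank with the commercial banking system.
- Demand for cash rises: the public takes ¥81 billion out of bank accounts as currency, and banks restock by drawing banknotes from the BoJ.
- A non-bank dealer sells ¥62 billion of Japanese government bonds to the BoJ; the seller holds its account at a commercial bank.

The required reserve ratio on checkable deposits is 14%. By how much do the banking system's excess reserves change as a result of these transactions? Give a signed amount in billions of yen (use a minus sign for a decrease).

+¥39.3 billion

OMO sale (to banks) ¥8 billion: reserves −¥8B, deposits 0.
Asset purchase (from non-banks) ¥74 billion: reserves +¥74B, deposits +¥74B.
Currency withdrawal ¥81 billion: reserves −¥81B, deposits −¥81B.
Asset purchase (from non-banks) ¥62 billion: reserves +¥62B, deposits +¥62B.
Totals: Δreserves = +¥47B, Δdeposits = +¥55B.
Δrequired reserves = 14% × +¥55B = +¥7.7B.
Δexcess reserves = Δreserves − Δrequired = +¥47B − (+¥7.7B) = +¥39.3 billion.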